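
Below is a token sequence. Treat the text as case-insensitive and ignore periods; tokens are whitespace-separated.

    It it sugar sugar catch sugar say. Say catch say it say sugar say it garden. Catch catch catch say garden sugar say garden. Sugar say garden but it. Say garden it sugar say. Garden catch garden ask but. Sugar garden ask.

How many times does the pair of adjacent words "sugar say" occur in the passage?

5

Scanning the 41 overlapping bigram windows for "sugar say":
  position 6–7: sugar say
  position 13–14: sugar say
  position 22–23: sugar say
  position 25–26: sugar say
  position 33–34: sugar say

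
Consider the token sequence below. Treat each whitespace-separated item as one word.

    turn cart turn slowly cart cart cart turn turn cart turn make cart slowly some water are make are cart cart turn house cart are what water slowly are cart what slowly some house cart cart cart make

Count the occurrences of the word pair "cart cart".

5

Scanning the 37 overlapping bigram windows for "cart cart":
  position 5–6: cart cart
  position 6–7: cart cart
  position 20–21: cart cart
  position 35–36: cart cart
  position 36–37: cart cart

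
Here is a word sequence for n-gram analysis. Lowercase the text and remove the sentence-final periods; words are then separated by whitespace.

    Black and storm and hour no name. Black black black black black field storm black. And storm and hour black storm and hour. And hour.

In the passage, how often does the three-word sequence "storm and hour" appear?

3

Scanning the 23 overlapping trigram windows for "storm and hour":
  position 3–5: storm and hour
  position 17–19: storm and hour
  position 21–23: storm and hour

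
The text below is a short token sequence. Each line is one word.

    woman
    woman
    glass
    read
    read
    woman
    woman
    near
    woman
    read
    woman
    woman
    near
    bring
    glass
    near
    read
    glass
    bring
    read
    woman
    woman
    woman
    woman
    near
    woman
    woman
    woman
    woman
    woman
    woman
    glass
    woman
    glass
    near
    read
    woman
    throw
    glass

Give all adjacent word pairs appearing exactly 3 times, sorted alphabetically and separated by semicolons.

Bigram counts meeting the condition (exactly 3 times):
  woman glass: 3
  woman near: 3

woman glass; woman near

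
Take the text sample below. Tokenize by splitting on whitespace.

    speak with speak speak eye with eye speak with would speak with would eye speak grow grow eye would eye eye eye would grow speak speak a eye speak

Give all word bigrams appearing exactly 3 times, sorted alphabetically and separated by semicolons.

Bigram counts meeting the condition (exactly 3 times):
  eye speak: 3
  speak with: 3

eye speak; speak with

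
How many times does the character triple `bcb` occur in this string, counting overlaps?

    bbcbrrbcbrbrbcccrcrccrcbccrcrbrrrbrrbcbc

3

Sliding a length-3 window over the 40 characters (38 positions):
  position 2–4: bcb
  position 7–9: bcb
  position 37–39: bcb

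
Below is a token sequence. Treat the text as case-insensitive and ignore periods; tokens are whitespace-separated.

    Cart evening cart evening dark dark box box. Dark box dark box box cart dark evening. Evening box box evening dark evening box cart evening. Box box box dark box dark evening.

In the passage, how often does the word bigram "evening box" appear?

3

Scanning the 31 overlapping bigram windows for "evening box":
  position 17–18: evening box
  position 22–23: evening box
  position 25–26: evening box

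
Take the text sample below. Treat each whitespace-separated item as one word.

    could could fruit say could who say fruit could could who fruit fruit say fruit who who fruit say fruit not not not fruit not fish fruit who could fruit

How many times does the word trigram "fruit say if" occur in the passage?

Scanning the 28 overlapping trigram windows for "fruit say if":
  (none found)

0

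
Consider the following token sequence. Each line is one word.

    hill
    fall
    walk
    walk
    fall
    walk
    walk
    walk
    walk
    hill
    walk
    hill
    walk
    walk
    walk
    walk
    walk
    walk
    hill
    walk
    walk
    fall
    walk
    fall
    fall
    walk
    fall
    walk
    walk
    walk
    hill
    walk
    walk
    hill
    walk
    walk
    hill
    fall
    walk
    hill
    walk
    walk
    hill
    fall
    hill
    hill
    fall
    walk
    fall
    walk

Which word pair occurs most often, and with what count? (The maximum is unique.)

"walk walk", 15 times

Bigram frequencies (highest first):
  walk walk: 15
  fall walk: 8
  walk hill: 8
  hill walk: 6
  walk fall: 5
  hill fall: 4
  … (3 more, each ≤ 1)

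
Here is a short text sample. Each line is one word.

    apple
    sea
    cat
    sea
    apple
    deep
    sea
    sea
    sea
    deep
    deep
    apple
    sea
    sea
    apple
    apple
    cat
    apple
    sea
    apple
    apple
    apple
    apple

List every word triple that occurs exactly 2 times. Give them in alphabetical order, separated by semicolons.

Trigram counts meeting the condition (exactly 2 times):
  apple apple apple: 2
  sea apple apple: 2

apple apple apple; sea apple apple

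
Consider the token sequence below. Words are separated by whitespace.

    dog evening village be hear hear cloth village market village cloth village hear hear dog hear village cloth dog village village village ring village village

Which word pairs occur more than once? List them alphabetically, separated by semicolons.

cloth village; hear hear; village cloth; village village

Bigram counts meeting the condition (more than once):
  cloth village: 2
  hear hear: 2
  village cloth: 2
  village village: 3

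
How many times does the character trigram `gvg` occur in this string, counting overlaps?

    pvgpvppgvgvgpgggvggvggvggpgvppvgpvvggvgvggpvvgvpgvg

Sliding a length-3 window over the 51 characters (49 positions):
  position 8–10: gvg
  position 10–12: gvg
  position 16–18: gvg
  position 19–21: gvg
  position 22–24: gvg
  position 37–39: gvg
  position 39–41: gvg
  position 49–51: gvg

8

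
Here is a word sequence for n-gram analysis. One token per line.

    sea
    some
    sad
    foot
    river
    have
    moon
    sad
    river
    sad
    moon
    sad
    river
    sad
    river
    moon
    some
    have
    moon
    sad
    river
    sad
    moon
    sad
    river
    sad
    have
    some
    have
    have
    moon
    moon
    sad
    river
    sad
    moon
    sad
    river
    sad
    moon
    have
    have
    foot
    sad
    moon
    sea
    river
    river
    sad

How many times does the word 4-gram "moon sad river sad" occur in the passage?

Scanning the 46 overlapping 4-gram windows for "moon sad river sad":
  position 7–10: moon sad river sad
  position 11–14: moon sad river sad
  position 19–22: moon sad river sad
  position 23–26: moon sad river sad
  position 32–35: moon sad river sad
  position 36–39: moon sad river sad

6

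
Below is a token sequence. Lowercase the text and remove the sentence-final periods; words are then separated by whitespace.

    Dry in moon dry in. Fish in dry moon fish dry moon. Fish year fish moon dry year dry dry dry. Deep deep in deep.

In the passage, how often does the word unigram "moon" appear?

Scanning the 25 tokens for "moon":
  position 3: moon
  position 9: moon
  position 12: moon
  position 16: moon

4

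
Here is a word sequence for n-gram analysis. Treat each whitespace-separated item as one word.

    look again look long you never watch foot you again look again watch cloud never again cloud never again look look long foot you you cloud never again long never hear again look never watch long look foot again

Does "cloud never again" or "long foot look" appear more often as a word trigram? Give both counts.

"cloud never again": 3 occurrences
"long foot look": 0 occurrences

"cloud never again" (3 vs 0)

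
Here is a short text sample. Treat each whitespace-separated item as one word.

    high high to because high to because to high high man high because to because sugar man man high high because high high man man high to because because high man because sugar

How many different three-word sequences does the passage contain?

27

33 tokens → 31 trigram windows in total.
Repeated trigrams (each contributes count−1 duplicates):
  high to because: 3
  high high man: 2
  man man high: 2
4 duplicate windows → 31 − 4 = 27 distinct.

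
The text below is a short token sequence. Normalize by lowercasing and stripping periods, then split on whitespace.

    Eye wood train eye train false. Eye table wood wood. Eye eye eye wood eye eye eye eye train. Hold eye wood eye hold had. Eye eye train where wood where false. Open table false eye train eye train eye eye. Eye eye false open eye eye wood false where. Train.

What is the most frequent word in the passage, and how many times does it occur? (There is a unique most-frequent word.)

"eye", 22 times

Unigram frequencies (highest first):
  eye: 22
  wood: 7
  train: 7
  false: 5
  where: 3
  table: 2
  … (3 more, each ≤ 2)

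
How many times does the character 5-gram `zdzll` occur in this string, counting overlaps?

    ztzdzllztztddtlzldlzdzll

Sliding a length-5 window over the 24 characters (20 positions):
  position 3–7: zdzll
  position 20–24: zdzll

2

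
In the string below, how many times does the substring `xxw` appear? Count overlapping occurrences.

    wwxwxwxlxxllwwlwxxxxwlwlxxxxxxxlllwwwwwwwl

Sliding a length-3 window over the 42 characters (40 positions):
  position 19–21: xxw

1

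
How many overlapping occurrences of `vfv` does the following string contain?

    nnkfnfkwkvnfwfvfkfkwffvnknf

0

Sliding a length-3 window over the 27 characters (25 positions):
  (no match at any position)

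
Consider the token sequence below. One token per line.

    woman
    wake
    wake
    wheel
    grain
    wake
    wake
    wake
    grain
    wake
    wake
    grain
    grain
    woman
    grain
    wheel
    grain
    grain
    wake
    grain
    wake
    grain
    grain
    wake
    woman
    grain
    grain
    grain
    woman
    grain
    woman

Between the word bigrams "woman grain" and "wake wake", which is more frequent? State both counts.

"wake wake" (4 vs 3)

"woman grain": 3 occurrences
"wake wake": 4 occurrences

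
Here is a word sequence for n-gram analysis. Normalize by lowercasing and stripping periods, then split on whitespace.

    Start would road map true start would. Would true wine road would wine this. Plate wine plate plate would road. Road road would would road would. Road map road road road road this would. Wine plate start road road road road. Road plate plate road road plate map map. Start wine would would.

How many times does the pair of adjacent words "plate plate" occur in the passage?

2

Scanning the 52 overlapping bigram windows for "plate plate":
  position 17–18: plate plate
  position 43–44: plate plate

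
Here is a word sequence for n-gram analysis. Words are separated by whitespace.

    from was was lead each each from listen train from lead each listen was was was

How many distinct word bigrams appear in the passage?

12

16 tokens → 15 bigram windows in total.
Repeated bigrams (each contributes count−1 duplicates):
  was was: 3
  lead each: 2
3 duplicate windows → 15 − 3 = 12 distinct.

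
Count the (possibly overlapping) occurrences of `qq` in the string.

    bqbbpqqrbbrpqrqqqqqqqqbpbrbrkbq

8

Sliding a length-2 window over the 31 characters (30 positions):
  position 6–7: qq
  position 15–16: qq
  position 16–17: qq
  position 17–18: qq
  position 18–19: qq
  position 19–20: qq
  position 20–21: qq
  position 21–22: qq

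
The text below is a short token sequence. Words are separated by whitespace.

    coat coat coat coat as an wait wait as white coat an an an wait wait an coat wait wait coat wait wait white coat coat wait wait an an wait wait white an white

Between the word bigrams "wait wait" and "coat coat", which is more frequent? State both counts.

"wait wait": 6 occurrences
"coat coat": 4 occurrences

"wait wait" (6 vs 4)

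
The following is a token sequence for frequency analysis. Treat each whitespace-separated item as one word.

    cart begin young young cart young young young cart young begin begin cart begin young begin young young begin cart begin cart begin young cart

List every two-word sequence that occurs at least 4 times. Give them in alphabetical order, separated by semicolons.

begin young; cart begin; young young

Bigram counts meeting the condition (at least 4 times):
  begin young: 4
  cart begin: 4
  young young: 4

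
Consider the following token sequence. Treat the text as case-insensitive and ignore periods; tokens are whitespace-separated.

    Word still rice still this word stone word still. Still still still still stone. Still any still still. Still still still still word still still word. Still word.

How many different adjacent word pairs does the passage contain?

13

28 tokens → 27 bigram windows in total.
Repeated bigrams (each contributes count−1 duplicates):
  still still: 10
  word still: 4
  still word: 3
14 duplicate windows → 27 − 14 = 13 distinct.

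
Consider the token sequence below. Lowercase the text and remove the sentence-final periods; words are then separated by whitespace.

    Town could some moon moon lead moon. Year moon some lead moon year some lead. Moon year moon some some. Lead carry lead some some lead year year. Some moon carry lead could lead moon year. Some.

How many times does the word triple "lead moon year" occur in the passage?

Scanning the 35 overlapping trigram windows for "lead moon year":
  position 6–8: lead moon year
  position 11–13: lead moon year
  position 15–17: lead moon year
  position 34–36: lead moon year

4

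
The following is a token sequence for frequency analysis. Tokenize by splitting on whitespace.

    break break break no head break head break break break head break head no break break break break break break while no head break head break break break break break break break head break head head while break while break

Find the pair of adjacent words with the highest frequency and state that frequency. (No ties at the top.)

Bigram frequencies (highest first):
  break break: 15
  head break: 6
  break head: 6
  no head: 2
  break while: 2
  while break: 2
  … (6 more, each ≤ 1)

"break break", 15 times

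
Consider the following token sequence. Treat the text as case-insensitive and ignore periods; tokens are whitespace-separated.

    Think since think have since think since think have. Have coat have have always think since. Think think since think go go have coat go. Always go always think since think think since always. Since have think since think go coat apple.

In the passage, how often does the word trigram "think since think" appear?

Scanning the 40 overlapping trigram windows for "think since think":
  position 1–3: think since think
  position 6–8: think since think
  position 15–17: think since think
  position 18–20: think since think
  position 29–31: think since think
  position 37–39: think since think

6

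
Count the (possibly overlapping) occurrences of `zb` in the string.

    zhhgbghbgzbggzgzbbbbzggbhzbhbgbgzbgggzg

Sliding a length-2 window over the 39 characters (38 positions):
  position 10–11: zb
  position 16–17: zb
  position 26–27: zb
  position 33–34: zb

4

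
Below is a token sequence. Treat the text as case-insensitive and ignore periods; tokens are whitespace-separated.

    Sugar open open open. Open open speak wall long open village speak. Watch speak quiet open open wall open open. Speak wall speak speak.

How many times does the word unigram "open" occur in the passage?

Scanning the 24 tokens for "open":
  position 2: open
  position 3: open
  position 4: open
  position 5: open
  position 6: open
  position 10: open
  position 16: open
  position 17: open
  position 19: open
  position 20: open

10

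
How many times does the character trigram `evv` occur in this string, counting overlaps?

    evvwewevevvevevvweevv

4

Sliding a length-3 window over the 21 characters (19 positions):
  position 1–3: evv
  position 9–11: evv
  position 14–16: evv
  position 19–21: evv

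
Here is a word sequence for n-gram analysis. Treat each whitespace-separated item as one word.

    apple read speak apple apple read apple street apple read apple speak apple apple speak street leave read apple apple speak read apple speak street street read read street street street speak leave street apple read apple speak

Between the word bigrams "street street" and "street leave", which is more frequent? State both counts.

"street street": 3 occurrences
"street leave": 1 occurrence

"street street" (3 vs 1)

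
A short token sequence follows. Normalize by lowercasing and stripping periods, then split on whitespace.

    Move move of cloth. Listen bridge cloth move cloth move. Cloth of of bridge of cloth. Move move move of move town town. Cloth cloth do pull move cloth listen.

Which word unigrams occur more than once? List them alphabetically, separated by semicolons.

Unigram counts meeting the condition (more than once):
  bridge: 2
  cloth: 8
  listen: 2
  move: 9
  of: 5
  town: 2

bridge; cloth; listen; move; of; town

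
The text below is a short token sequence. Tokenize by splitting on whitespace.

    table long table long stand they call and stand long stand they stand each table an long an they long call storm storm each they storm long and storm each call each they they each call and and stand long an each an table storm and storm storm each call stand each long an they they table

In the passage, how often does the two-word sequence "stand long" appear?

Scanning the 56 overlapping bigram windows for "stand long":
  position 9–10: stand long
  position 39–40: stand long

2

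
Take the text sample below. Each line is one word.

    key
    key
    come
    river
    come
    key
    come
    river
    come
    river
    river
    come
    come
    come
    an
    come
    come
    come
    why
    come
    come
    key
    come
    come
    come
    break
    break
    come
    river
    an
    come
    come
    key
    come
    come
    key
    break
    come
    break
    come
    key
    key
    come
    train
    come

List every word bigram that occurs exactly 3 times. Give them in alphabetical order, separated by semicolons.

break come; river come

Bigram counts meeting the condition (exactly 3 times):
  break come: 3
  river come: 3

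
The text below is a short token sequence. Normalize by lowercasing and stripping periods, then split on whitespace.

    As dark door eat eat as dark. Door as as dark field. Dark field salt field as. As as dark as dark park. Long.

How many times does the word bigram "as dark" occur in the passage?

5

Scanning the 23 overlapping bigram windows for "as dark":
  position 1–2: as dark
  position 6–7: as dark
  position 10–11: as dark
  position 19–20: as dark
  position 21–22: as dark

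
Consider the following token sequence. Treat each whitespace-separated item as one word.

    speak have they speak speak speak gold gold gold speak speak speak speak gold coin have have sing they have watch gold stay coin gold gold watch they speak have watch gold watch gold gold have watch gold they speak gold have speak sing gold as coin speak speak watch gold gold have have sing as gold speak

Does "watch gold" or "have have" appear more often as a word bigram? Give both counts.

"watch gold": 5 occurrences
"have have": 2 occurrences

"watch gold" (5 vs 2)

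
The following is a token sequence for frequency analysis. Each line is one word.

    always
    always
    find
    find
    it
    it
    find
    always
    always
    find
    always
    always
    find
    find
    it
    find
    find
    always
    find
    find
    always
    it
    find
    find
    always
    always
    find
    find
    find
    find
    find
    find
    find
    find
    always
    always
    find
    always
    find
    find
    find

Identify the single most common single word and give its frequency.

Unigram frequencies (highest first):
  find: 24
  always: 13
  it: 4

"find", 24 times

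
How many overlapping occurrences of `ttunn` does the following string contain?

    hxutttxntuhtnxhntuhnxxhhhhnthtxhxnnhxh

0

Sliding a length-5 window over the 38 characters (34 positions):
  (no match at any position)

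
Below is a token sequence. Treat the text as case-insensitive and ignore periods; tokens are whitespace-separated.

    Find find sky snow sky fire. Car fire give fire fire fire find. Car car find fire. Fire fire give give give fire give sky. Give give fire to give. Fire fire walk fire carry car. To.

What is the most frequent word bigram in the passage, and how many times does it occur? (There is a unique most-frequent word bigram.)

Bigram frequencies (highest first):
  fire fire: 5
  give fire: 4
  fire give: 3
  give give: 3
  find find: 1
  find sky: 1
  … (19 more, each ≤ 1)

"fire fire", 5 times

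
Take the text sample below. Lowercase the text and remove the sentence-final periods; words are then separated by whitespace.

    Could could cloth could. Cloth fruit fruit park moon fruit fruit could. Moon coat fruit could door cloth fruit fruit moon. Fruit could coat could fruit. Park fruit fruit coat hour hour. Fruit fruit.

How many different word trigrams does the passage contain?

34 tokens → 32 trigram windows in total.
Repeated trigrams (each contributes count−1 duplicates):
  cloth fruit fruit: 2
1 duplicate windows → 32 − 1 = 31 distinct.

31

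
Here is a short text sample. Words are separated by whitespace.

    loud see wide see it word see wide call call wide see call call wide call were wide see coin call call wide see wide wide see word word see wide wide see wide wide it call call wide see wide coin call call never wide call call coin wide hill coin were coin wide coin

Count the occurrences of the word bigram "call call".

6

Scanning the 55 overlapping bigram windows for "call call":
  position 9–10: call call
  position 13–14: call call
  position 21–22: call call
  position 37–38: call call
  position 43–44: call call
  position 47–48: call call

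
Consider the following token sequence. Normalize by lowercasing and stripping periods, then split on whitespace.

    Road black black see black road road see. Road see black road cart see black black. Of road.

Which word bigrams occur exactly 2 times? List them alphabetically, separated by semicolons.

black black; black road; road see

Bigram counts meeting the condition (exactly 2 times):
  black black: 2
  black road: 2
  road see: 2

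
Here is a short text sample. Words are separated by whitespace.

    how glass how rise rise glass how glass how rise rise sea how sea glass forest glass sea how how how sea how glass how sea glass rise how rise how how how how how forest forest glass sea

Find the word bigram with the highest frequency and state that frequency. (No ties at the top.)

"how how", 6 times

Bigram frequencies (highest first):
  how how: 6
  glass how: 4
  how glass: 3
  how rise: 3
  sea how: 3
  how sea: 3
  … (11 more, each ≤ 2)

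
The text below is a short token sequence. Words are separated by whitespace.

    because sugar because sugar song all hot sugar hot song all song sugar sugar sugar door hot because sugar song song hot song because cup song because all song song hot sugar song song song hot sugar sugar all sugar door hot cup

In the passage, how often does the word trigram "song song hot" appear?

Scanning the 41 overlapping trigram windows for "song song hot":
  position 20–22: song song hot
  position 29–31: song song hot
  position 34–36: song song hot

3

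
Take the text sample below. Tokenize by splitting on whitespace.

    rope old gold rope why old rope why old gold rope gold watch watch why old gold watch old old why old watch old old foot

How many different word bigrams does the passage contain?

26 tokens → 25 bigram windows in total.
Repeated bigrams (each contributes count−1 duplicates):
  why old: 4
  old gold: 3
  gold rope: 2
  gold watch: 2
  old old: 2
  rope why: 2
  watch old: 2
10 duplicate windows → 25 − 10 = 15 distinct.

15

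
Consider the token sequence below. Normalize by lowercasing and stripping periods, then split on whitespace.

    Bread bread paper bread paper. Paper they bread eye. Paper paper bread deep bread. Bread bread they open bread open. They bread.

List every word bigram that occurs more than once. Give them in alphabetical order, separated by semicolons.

Bigram counts meeting the condition (more than once):
  bread bread: 3
  bread paper: 2
  paper bread: 2
  paper paper: 2
  they bread: 2

bread bread; bread paper; paper bread; paper paper; they bread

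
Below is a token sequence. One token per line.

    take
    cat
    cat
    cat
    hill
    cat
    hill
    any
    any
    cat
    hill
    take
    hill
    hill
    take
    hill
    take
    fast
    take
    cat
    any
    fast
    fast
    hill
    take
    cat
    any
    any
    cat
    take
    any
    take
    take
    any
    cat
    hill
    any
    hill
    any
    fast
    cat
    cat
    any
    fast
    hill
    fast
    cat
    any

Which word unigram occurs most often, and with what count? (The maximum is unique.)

"cat", 12 times

Unigram frequencies (highest first):
  cat: 12
  any: 11
  hill: 10
  take: 9
  fast: 6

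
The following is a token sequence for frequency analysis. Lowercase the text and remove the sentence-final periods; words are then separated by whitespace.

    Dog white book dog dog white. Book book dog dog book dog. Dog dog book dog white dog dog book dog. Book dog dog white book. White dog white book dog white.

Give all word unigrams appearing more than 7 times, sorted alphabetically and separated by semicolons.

book; dog

Unigram counts meeting the condition (more than 7 times):
  book: 9
  dog: 16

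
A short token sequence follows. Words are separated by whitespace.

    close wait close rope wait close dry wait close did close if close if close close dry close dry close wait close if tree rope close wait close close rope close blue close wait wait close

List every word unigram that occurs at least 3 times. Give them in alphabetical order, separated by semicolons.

close; dry; if; rope; wait

Unigram counts meeting the condition (at least 3 times):
  close: 17
  dry: 3
  if: 3
  rope: 3
  wait: 7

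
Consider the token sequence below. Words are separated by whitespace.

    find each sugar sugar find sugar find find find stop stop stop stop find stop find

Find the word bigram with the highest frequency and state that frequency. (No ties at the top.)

Bigram frequencies (highest first):
  stop stop: 3
  sugar find: 2
  find find: 2
  find stop: 2
  stop find: 2
  find each: 1
  … (3 more, each ≤ 1)

"stop stop", 3 times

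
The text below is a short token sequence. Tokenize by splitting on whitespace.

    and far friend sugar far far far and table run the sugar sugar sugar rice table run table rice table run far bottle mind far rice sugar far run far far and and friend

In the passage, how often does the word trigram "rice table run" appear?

2

Scanning the 32 overlapping trigram windows for "rice table run":
  position 15–17: rice table run
  position 19–21: rice table run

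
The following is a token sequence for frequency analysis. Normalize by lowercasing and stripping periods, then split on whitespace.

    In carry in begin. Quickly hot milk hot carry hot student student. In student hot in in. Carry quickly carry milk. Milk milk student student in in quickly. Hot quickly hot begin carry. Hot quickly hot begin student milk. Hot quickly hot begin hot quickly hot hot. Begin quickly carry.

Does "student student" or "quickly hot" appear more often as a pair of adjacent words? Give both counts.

"student student": 2 occurrences
"quickly hot": 6 occurrences

"quickly hot" (6 vs 2)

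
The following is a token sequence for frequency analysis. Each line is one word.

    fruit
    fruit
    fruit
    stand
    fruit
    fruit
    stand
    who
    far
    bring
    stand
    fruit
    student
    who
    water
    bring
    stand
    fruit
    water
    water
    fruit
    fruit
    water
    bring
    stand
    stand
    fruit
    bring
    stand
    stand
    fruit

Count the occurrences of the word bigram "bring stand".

4

Scanning the 30 overlapping bigram windows for "bring stand":
  position 10–11: bring stand
  position 16–17: bring stand
  position 24–25: bring stand
  position 28–29: bring stand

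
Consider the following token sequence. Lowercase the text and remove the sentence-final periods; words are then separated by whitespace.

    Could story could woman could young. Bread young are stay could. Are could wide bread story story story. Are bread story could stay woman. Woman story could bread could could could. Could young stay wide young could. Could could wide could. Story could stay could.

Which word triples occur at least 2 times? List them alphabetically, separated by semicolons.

Trigram counts meeting the condition (at least 2 times):
  could could could: 3
  could story could: 2
  story could stay: 2

could could could; could story could; story could stay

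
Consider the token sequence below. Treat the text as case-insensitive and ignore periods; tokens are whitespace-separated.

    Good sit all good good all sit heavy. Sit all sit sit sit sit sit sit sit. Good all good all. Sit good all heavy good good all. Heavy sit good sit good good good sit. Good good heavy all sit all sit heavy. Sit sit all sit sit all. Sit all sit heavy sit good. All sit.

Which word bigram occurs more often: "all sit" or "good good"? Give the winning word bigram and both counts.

"all sit": 9 occurrences
"good good": 5 occurrences

"all sit" (9 vs 5)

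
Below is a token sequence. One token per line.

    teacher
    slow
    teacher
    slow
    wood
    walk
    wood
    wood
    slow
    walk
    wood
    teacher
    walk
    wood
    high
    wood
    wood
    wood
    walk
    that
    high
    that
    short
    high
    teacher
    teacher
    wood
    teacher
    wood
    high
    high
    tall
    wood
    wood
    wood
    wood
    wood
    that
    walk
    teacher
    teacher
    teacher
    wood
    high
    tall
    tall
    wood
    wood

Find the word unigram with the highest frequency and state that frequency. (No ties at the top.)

"wood", 18 times

Unigram frequencies (highest first):
  wood: 18
  teacher: 9
  high: 6
  walk: 5
  slow: 3
  that: 3
  … (2 more, each ≤ 3)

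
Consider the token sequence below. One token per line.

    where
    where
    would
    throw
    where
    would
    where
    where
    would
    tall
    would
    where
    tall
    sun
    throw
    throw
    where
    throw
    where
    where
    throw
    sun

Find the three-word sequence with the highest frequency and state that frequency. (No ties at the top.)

"where where would", 2 times

Trigram frequencies (highest first):
  where where would: 2
  where would throw: 1
  would throw where: 1
  throw where would: 1
  where would where: 1
  would where where: 1
  … (13 more, each ≤ 1)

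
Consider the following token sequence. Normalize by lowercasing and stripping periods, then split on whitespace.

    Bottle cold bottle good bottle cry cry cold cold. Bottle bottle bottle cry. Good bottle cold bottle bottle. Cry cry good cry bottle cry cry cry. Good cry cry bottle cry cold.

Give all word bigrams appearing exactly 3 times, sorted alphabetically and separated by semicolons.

bottle bottle; cold bottle; cry good

Bigram counts meeting the condition (exactly 3 times):
  bottle bottle: 3
  cold bottle: 3
  cry good: 3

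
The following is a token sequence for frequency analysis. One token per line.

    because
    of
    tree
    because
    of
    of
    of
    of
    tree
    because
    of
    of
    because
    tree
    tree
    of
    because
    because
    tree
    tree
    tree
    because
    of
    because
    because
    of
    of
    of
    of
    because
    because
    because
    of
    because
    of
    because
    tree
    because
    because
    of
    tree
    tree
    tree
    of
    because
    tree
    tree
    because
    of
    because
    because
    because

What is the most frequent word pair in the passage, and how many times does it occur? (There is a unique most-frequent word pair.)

"because of", 9 times

Bigram frequencies (highest first):
  because of: 9
  of because: 8
  of of: 7
  because because: 7
  tree tree: 6
  tree because: 5
  … (3 more, each ≤ 4)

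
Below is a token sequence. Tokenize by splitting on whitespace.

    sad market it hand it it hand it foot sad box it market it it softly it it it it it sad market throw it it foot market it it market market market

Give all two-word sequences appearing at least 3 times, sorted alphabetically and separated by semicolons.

Bigram counts meeting the condition (at least 3 times):
  it it: 8
  market it: 3

it it; market it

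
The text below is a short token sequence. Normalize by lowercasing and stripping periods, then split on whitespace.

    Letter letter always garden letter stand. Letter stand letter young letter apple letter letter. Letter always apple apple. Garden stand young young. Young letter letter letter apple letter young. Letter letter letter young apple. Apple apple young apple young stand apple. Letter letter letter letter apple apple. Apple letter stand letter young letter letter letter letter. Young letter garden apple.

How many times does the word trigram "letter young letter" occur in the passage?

4

Scanning the 58 overlapping trigram windows for "letter young letter":
  position 9–11: letter young letter
  position 28–30: letter young letter
  position 51–53: letter young letter
  position 56–58: letter young letter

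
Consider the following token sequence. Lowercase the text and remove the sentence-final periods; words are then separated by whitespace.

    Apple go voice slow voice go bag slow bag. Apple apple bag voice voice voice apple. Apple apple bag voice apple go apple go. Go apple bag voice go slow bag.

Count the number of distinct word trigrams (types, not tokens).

31 tokens → 29 trigram windows in total.
Repeated trigrams (each contributes count−1 duplicates):
  apple bag voice: 3
  apple apple bag: 2
3 duplicate windows → 29 − 3 = 26 distinct.

26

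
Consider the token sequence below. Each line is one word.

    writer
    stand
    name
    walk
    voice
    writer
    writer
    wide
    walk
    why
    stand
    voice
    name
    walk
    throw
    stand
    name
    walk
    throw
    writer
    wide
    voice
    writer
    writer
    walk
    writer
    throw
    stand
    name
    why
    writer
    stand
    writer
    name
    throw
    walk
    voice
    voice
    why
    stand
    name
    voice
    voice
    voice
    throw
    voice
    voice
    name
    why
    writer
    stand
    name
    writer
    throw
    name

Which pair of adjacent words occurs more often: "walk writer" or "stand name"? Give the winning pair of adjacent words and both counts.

"walk writer": 1 occurrence
"stand name": 5 occurrences

"stand name" (5 vs 1)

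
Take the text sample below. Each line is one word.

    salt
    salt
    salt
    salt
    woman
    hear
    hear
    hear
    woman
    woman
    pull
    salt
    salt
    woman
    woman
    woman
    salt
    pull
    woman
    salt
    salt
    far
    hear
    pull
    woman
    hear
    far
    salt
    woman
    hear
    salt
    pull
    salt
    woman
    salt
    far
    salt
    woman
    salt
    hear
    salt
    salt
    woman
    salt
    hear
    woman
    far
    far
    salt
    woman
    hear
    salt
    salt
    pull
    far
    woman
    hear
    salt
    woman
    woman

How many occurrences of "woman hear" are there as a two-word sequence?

5

Scanning the 59 overlapping bigram windows for "woman hear":
  position 5–6: woman hear
  position 25–26: woman hear
  position 29–30: woman hear
  position 50–51: woman hear
  position 56–57: woman hear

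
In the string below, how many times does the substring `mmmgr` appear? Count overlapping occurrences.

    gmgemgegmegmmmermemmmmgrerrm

Sliding a length-5 window over the 28 characters (24 positions):
  position 20–24: mmmgr

1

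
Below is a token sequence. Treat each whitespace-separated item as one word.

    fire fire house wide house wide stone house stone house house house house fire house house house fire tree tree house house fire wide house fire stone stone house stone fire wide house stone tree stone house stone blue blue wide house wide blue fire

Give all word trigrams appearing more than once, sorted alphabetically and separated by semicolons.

fire wide house; house house fire; house house house; stone house stone; wide house wide

Trigram counts meeting the condition (more than once):
  fire wide house: 2
  house house fire: 3
  house house house: 3
  stone house stone: 3
  wide house wide: 2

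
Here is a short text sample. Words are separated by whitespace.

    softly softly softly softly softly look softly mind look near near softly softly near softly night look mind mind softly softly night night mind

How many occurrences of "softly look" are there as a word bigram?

1

Scanning the 23 overlapping bigram windows for "softly look":
  position 5–6: softly look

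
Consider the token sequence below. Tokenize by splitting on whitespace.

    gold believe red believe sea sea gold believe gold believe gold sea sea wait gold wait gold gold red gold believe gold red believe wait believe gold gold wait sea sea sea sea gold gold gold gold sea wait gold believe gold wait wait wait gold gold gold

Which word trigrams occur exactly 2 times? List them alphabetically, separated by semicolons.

Trigram counts meeting the condition (exactly 2 times):
  sea sea gold: 2
  sea sea sea: 2
  sea wait gold: 2
  wait gold gold: 2

sea sea gold; sea sea sea; sea wait gold; wait gold gold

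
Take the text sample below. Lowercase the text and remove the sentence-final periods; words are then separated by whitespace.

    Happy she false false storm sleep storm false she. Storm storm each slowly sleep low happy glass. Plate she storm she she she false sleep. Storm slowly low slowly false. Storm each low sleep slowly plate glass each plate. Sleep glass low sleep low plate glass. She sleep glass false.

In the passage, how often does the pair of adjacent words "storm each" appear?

2

Scanning the 49 overlapping bigram windows for "storm each":
  position 11–12: storm each
  position 31–32: storm each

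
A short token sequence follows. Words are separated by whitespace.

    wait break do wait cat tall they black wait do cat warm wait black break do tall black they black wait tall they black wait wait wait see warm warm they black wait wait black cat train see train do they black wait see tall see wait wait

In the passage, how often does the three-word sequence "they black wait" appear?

5

Scanning the 46 overlapping trigram windows for "they black wait":
  position 7–9: they black wait
  position 19–21: they black wait
  position 23–25: they black wait
  position 31–33: they black wait
  position 41–43: they black wait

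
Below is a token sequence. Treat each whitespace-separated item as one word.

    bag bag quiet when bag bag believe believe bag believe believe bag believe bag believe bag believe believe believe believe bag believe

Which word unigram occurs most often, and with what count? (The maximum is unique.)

"believe", 11 times

Unigram frequencies (highest first):
  believe: 11
  bag: 9
  quiet: 1
  when: 1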